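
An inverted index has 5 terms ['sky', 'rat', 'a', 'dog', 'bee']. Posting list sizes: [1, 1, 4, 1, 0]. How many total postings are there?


Summing posting list sizes:
'sky': 1 postings
'rat': 1 postings
'a': 4 postings
'dog': 1 postings
'bee': 0 postings
Total = 1 + 1 + 4 + 1 + 0 = 7

7


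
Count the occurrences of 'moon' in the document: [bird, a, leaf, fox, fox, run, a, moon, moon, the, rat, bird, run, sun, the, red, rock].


Document has 17 words
Scanning for 'moon':
Found at positions: [7, 8]
Count = 2

2


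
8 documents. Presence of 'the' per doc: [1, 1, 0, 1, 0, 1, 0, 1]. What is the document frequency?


Checking each document for 'the':
Doc 1: present
Doc 2: present
Doc 3: absent
Doc 4: present
Doc 5: absent
Doc 6: present
Doc 7: absent
Doc 8: present
df = sum of presences = 1 + 1 + 0 + 1 + 0 + 1 + 0 + 1 = 5

5


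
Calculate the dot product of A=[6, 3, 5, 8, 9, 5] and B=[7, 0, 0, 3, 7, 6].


Dot product = sum of element-wise products
A[0]*B[0] = 6*7 = 42
A[1]*B[1] = 3*0 = 0
A[2]*B[2] = 5*0 = 0
A[3]*B[3] = 8*3 = 24
A[4]*B[4] = 9*7 = 63
A[5]*B[5] = 5*6 = 30
Sum = 42 + 0 + 0 + 24 + 63 + 30 = 159

159


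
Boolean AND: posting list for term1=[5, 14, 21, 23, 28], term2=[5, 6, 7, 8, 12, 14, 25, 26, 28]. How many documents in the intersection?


Boolean AND: find intersection of posting lists
term1 docs: [5, 14, 21, 23, 28]
term2 docs: [5, 6, 7, 8, 12, 14, 25, 26, 28]
Intersection: [5, 14, 28]
|intersection| = 3

3


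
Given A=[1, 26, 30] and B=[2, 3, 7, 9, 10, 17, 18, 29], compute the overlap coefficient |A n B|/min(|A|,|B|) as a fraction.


A intersect B = []
|A intersect B| = 0
min(|A|, |B|) = min(3, 8) = 3
Overlap = 0 / 3 = 0

0


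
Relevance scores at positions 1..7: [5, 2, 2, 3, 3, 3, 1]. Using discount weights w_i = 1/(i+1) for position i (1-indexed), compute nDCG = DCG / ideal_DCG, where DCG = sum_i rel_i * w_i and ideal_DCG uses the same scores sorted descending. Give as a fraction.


Position discount weights w_i = 1/(i+1) for i=1..7:
Weights = [1/2, 1/3, 1/4, 1/5, 1/6, 1/7, 1/8]
Actual relevance: [5, 2, 2, 3, 3, 3, 1]
DCG = 5/2 + 2/3 + 2/4 + 3/5 + 3/6 + 3/7 + 1/8 = 4469/840
Ideal relevance (sorted desc): [5, 3, 3, 3, 2, 2, 1]
Ideal DCG = 5/2 + 3/3 + 3/4 + 3/5 + 2/6 + 2/7 + 1/8 = 4699/840
nDCG = DCG / ideal_DCG = 4469/840 / 4699/840 = 4469/4699

4469/4699


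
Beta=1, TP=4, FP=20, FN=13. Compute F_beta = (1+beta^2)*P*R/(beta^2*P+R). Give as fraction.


P = TP/(TP+FP) = 4/24 = 1/6
R = TP/(TP+FN) = 4/17 = 4/17
beta^2 = 1^2 = 1
(1 + beta^2) = 2
Numerator = (1+beta^2)*P*R = 4/51
Denominator = beta^2*P + R = 1/6 + 4/17 = 41/102
F_beta = 8/41

8/41


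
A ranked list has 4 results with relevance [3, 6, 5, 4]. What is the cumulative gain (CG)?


Cumulative Gain = sum of relevance scores
Position 1: rel=3, running sum=3
Position 2: rel=6, running sum=9
Position 3: rel=5, running sum=14
Position 4: rel=4, running sum=18
CG = 18

18


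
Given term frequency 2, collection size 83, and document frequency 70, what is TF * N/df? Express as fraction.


TF * (N/df)
= 2 * (83/70)
= 2 * 83/70
= 83/35

83/35


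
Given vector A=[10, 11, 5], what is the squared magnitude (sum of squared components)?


|A|^2 = sum of squared components
A[0]^2 = 10^2 = 100
A[1]^2 = 11^2 = 121
A[2]^2 = 5^2 = 25
Sum = 100 + 121 + 25 = 246

246


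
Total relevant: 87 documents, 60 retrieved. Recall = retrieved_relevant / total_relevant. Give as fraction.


Recall = retrieved_relevant / total_relevant
= 60 / 87
= 60 / (60 + 27)
= 20/29

20/29


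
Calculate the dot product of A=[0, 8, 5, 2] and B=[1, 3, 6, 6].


Dot product = sum of element-wise products
A[0]*B[0] = 0*1 = 0
A[1]*B[1] = 8*3 = 24
A[2]*B[2] = 5*6 = 30
A[3]*B[3] = 2*6 = 12
Sum = 0 + 24 + 30 + 12 = 66

66


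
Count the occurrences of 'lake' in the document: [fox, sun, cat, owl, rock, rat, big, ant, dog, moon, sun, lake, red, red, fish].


Document has 15 words
Scanning for 'lake':
Found at positions: [11]
Count = 1

1


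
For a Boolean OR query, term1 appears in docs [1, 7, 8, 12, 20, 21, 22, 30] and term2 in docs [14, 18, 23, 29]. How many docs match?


Boolean OR: find union of posting lists
term1 docs: [1, 7, 8, 12, 20, 21, 22, 30]
term2 docs: [14, 18, 23, 29]
Union: [1, 7, 8, 12, 14, 18, 20, 21, 22, 23, 29, 30]
|union| = 12

12


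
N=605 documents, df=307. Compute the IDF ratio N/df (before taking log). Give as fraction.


IDF ratio = N / df
= 605 / 307
= 605/307

605/307


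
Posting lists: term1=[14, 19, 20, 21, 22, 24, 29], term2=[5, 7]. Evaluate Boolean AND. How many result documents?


Boolean AND: find intersection of posting lists
term1 docs: [14, 19, 20, 21, 22, 24, 29]
term2 docs: [5, 7]
Intersection: []
|intersection| = 0

0


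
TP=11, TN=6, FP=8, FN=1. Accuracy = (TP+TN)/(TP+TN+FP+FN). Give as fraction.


Accuracy = (TP + TN) / (TP + TN + FP + FN)
TP + TN = 11 + 6 = 17
Total = 11 + 6 + 8 + 1 = 26
Accuracy = 17 / 26 = 17/26

17/26


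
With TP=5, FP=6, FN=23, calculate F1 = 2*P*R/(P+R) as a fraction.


F1 = 2 * P * R / (P + R)
P = TP/(TP+FP) = 5/11 = 5/11
R = TP/(TP+FN) = 5/28 = 5/28
2 * P * R = 2 * 5/11 * 5/28 = 25/154
P + R = 5/11 + 5/28 = 195/308
F1 = 25/154 / 195/308 = 10/39

10/39


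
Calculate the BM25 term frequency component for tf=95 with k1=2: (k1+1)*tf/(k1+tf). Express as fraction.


BM25 TF component = (k1+1)*tf / (k1+tf)
k1 = 2, tf = 95
Numerator = (2+1)*95 = 285
Denominator = 2 + 95 = 97
= 285/97 = 285/97

285/97


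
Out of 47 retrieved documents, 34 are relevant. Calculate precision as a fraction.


Precision = relevant_retrieved / total_retrieved
= 34 / 47
= 34 / (34 + 13)
= 34/47

34/47


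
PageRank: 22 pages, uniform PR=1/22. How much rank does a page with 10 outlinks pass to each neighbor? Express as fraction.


Initial PR = 1/22 = 1/22
Outlinks = 10
Contribution per link = PR / outlinks
= 1/22 / 10
= 1/220

1/220


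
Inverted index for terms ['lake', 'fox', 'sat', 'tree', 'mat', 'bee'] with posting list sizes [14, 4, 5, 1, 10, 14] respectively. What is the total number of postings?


Summing posting list sizes:
'lake': 14 postings
'fox': 4 postings
'sat': 5 postings
'tree': 1 postings
'mat': 10 postings
'bee': 14 postings
Total = 14 + 4 + 5 + 1 + 10 + 14 = 48

48


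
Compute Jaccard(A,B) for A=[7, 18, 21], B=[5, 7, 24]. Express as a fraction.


A intersect B = [7]
|A intersect B| = 1
A union B = [5, 7, 18, 21, 24]
|A union B| = 5
Jaccard = 1/5 = 1/5

1/5


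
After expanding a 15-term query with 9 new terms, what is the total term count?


Original terms: 15
Expansion terms: 9
Total = 15 + 9 = 24

24


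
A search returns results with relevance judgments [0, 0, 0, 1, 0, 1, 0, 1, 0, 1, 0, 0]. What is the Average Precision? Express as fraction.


Computing P@k for each relevant position:
Position 1: not relevant
Position 2: not relevant
Position 3: not relevant
Position 4: relevant, P@4 = 1/4 = 1/4
Position 5: not relevant
Position 6: relevant, P@6 = 2/6 = 1/3
Position 7: not relevant
Position 8: relevant, P@8 = 3/8 = 3/8
Position 9: not relevant
Position 10: relevant, P@10 = 4/10 = 2/5
Position 11: not relevant
Position 12: not relevant
Sum of P@k = 1/4 + 1/3 + 3/8 + 2/5 = 163/120
AP = 163/120 / 4 = 163/480

163/480


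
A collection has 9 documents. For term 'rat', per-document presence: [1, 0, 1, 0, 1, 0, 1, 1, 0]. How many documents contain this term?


Checking each document for 'rat':
Doc 1: present
Doc 2: absent
Doc 3: present
Doc 4: absent
Doc 5: present
Doc 6: absent
Doc 7: present
Doc 8: present
Doc 9: absent
df = sum of presences = 1 + 0 + 1 + 0 + 1 + 0 + 1 + 1 + 0 = 5

5


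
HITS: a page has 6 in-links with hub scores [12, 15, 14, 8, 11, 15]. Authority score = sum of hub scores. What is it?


Authority = sum of hub scores of in-linkers
In-link 1: hub score = 12
In-link 2: hub score = 15
In-link 3: hub score = 14
In-link 4: hub score = 8
In-link 5: hub score = 11
In-link 6: hub score = 15
Authority = 12 + 15 + 14 + 8 + 11 + 15 = 75

75


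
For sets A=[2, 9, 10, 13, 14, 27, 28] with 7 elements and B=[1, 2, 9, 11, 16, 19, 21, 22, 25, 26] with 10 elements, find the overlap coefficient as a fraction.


A intersect B = [2, 9]
|A intersect B| = 2
min(|A|, |B|) = min(7, 10) = 7
Overlap = 2 / 7 = 2/7

2/7


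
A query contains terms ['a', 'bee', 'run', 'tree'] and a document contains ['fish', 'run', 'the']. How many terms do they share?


Query terms: ['a', 'bee', 'run', 'tree']
Document terms: ['fish', 'run', 'the']
Common terms: ['run']
Overlap count = 1

1


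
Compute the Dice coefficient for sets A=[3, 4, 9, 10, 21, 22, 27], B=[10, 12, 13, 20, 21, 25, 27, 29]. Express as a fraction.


A intersect B = [10, 21, 27]
|A intersect B| = 3
|A| = 7, |B| = 8
Dice = 2*3 / (7+8)
= 6 / 15 = 2/5

2/5


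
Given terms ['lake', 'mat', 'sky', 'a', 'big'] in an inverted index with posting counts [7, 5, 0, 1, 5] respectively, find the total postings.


Summing posting list sizes:
'lake': 7 postings
'mat': 5 postings
'sky': 0 postings
'a': 1 postings
'big': 5 postings
Total = 7 + 5 + 0 + 1 + 5 = 18

18


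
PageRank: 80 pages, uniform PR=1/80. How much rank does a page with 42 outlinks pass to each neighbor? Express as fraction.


Initial PR = 1/80 = 1/80
Outlinks = 42
Contribution per link = PR / outlinks
= 1/80 / 42
= 1/3360

1/3360


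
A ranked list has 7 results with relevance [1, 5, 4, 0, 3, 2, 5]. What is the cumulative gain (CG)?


Cumulative Gain = sum of relevance scores
Position 1: rel=1, running sum=1
Position 2: rel=5, running sum=6
Position 3: rel=4, running sum=10
Position 4: rel=0, running sum=10
Position 5: rel=3, running sum=13
Position 6: rel=2, running sum=15
Position 7: rel=5, running sum=20
CG = 20

20


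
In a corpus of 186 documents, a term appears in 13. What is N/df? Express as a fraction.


IDF ratio = N / df
= 186 / 13
= 186/13

186/13


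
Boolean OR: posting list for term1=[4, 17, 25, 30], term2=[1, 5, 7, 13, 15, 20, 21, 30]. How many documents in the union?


Boolean OR: find union of posting lists
term1 docs: [4, 17, 25, 30]
term2 docs: [1, 5, 7, 13, 15, 20, 21, 30]
Union: [1, 4, 5, 7, 13, 15, 17, 20, 21, 25, 30]
|union| = 11

11


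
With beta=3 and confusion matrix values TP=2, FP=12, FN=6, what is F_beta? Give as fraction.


P = TP/(TP+FP) = 2/14 = 1/7
R = TP/(TP+FN) = 2/8 = 1/4
beta^2 = 3^2 = 9
(1 + beta^2) = 10
Numerator = (1+beta^2)*P*R = 5/14
Denominator = beta^2*P + R = 9/7 + 1/4 = 43/28
F_beta = 10/43

10/43


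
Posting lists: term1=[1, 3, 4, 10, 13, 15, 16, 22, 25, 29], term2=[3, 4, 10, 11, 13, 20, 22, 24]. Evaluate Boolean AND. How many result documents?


Boolean AND: find intersection of posting lists
term1 docs: [1, 3, 4, 10, 13, 15, 16, 22, 25, 29]
term2 docs: [3, 4, 10, 11, 13, 20, 22, 24]
Intersection: [3, 4, 10, 13, 22]
|intersection| = 5

5


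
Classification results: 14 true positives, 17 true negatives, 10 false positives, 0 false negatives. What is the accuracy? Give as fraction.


Accuracy = (TP + TN) / (TP + TN + FP + FN)
TP + TN = 14 + 17 = 31
Total = 14 + 17 + 10 + 0 = 41
Accuracy = 31 / 41 = 31/41

31/41


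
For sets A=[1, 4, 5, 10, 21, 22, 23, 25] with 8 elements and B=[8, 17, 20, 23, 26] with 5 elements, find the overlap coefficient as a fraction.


A intersect B = [23]
|A intersect B| = 1
min(|A|, |B|) = min(8, 5) = 5
Overlap = 1 / 5 = 1/5

1/5


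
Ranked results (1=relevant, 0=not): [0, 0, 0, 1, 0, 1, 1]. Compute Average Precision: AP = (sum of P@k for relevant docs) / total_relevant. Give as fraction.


Computing P@k for each relevant position:
Position 1: not relevant
Position 2: not relevant
Position 3: not relevant
Position 4: relevant, P@4 = 1/4 = 1/4
Position 5: not relevant
Position 6: relevant, P@6 = 2/6 = 1/3
Position 7: relevant, P@7 = 3/7 = 3/7
Sum of P@k = 1/4 + 1/3 + 3/7 = 85/84
AP = 85/84 / 3 = 85/252

85/252


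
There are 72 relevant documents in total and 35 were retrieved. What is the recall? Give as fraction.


Recall = retrieved_relevant / total_relevant
= 35 / 72
= 35 / (35 + 37)
= 35/72

35/72


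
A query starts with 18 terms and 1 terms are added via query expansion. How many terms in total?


Original terms: 18
Expansion terms: 1
Total = 18 + 1 = 19

19


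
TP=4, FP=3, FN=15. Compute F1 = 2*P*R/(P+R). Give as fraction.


F1 = 2 * P * R / (P + R)
P = TP/(TP+FP) = 4/7 = 4/7
R = TP/(TP+FN) = 4/19 = 4/19
2 * P * R = 2 * 4/7 * 4/19 = 32/133
P + R = 4/7 + 4/19 = 104/133
F1 = 32/133 / 104/133 = 4/13

4/13


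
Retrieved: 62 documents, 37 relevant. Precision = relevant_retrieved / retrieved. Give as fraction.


Precision = relevant_retrieved / total_retrieved
= 37 / 62
= 37 / (37 + 25)
= 37/62

37/62


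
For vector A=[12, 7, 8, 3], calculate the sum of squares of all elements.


|A|^2 = sum of squared components
A[0]^2 = 12^2 = 144
A[1]^2 = 7^2 = 49
A[2]^2 = 8^2 = 64
A[3]^2 = 3^2 = 9
Sum = 144 + 49 + 64 + 9 = 266

266


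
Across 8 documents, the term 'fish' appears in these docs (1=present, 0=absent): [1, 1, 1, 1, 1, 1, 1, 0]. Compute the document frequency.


Checking each document for 'fish':
Doc 1: present
Doc 2: present
Doc 3: present
Doc 4: present
Doc 5: present
Doc 6: present
Doc 7: present
Doc 8: absent
df = sum of presences = 1 + 1 + 1 + 1 + 1 + 1 + 1 + 0 = 7

7


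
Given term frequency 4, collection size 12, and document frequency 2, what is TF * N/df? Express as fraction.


TF * (N/df)
= 4 * (12/2)
= 4 * 6
= 24

24


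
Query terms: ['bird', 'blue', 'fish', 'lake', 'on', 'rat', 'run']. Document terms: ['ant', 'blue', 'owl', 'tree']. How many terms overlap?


Query terms: ['bird', 'blue', 'fish', 'lake', 'on', 'rat', 'run']
Document terms: ['ant', 'blue', 'owl', 'tree']
Common terms: ['blue']
Overlap count = 1

1


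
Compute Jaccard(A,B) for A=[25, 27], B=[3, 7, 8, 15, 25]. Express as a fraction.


A intersect B = [25]
|A intersect B| = 1
A union B = [3, 7, 8, 15, 25, 27]
|A union B| = 6
Jaccard = 1/6 = 1/6

1/6


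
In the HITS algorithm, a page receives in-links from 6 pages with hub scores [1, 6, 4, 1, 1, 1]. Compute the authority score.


Authority = sum of hub scores of in-linkers
In-link 1: hub score = 1
In-link 2: hub score = 6
In-link 3: hub score = 4
In-link 4: hub score = 1
In-link 5: hub score = 1
In-link 6: hub score = 1
Authority = 1 + 6 + 4 + 1 + 1 + 1 = 14

14


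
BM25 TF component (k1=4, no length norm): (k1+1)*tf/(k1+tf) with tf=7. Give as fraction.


BM25 TF component = (k1+1)*tf / (k1+tf)
k1 = 4, tf = 7
Numerator = (4+1)*7 = 35
Denominator = 4 + 7 = 11
= 35/11 = 35/11

35/11


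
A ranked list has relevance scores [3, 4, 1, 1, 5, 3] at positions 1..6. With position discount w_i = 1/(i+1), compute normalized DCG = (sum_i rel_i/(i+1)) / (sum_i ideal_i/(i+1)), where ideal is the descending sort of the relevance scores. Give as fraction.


Position discount weights w_i = 1/(i+1) for i=1..6:
Weights = [1/2, 1/3, 1/4, 1/5, 1/6, 1/7]
Actual relevance: [3, 4, 1, 1, 5, 3]
DCG = 3/2 + 4/3 + 1/4 + 1/5 + 5/6 + 3/7 = 1909/420
Ideal relevance (sorted desc): [5, 4, 3, 3, 1, 1]
Ideal DCG = 5/2 + 4/3 + 3/4 + 3/5 + 1/6 + 1/7 = 769/140
nDCG = DCG / ideal_DCG = 1909/420 / 769/140 = 1909/2307

1909/2307


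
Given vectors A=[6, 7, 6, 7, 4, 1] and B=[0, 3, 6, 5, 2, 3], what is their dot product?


Dot product = sum of element-wise products
A[0]*B[0] = 6*0 = 0
A[1]*B[1] = 7*3 = 21
A[2]*B[2] = 6*6 = 36
A[3]*B[3] = 7*5 = 35
A[4]*B[4] = 4*2 = 8
A[5]*B[5] = 1*3 = 3
Sum = 0 + 21 + 36 + 35 + 8 + 3 = 103

103


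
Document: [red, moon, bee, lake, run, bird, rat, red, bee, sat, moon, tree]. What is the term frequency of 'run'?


Document has 12 words
Scanning for 'run':
Found at positions: [4]
Count = 1

1


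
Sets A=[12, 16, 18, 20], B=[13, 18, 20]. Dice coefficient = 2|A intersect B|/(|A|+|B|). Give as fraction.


A intersect B = [18, 20]
|A intersect B| = 2
|A| = 4, |B| = 3
Dice = 2*2 / (4+3)
= 4 / 7 = 4/7

4/7


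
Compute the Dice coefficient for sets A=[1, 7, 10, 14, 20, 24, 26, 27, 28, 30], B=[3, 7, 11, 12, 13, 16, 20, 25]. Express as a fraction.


A intersect B = [7, 20]
|A intersect B| = 2
|A| = 10, |B| = 8
Dice = 2*2 / (10+8)
= 4 / 18 = 2/9

2/9


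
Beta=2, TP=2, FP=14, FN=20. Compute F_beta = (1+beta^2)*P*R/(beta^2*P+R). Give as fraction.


P = TP/(TP+FP) = 2/16 = 1/8
R = TP/(TP+FN) = 2/22 = 1/11
beta^2 = 2^2 = 4
(1 + beta^2) = 5
Numerator = (1+beta^2)*P*R = 5/88
Denominator = beta^2*P + R = 1/2 + 1/11 = 13/22
F_beta = 5/52

5/52


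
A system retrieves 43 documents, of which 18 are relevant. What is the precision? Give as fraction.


Precision = relevant_retrieved / total_retrieved
= 18 / 43
= 18 / (18 + 25)
= 18/43

18/43


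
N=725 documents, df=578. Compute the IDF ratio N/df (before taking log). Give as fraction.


IDF ratio = N / df
= 725 / 578
= 725/578

725/578


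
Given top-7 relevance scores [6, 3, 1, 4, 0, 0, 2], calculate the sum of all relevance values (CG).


Cumulative Gain = sum of relevance scores
Position 1: rel=6, running sum=6
Position 2: rel=3, running sum=9
Position 3: rel=1, running sum=10
Position 4: rel=4, running sum=14
Position 5: rel=0, running sum=14
Position 6: rel=0, running sum=14
Position 7: rel=2, running sum=16
CG = 16

16


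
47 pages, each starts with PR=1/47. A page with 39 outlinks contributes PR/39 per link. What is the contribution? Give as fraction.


Initial PR = 1/47 = 1/47
Outlinks = 39
Contribution per link = PR / outlinks
= 1/47 / 39
= 1/1833

1/1833


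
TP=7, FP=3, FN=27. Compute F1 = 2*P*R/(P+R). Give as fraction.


F1 = 2 * P * R / (P + R)
P = TP/(TP+FP) = 7/10 = 7/10
R = TP/(TP+FN) = 7/34 = 7/34
2 * P * R = 2 * 7/10 * 7/34 = 49/170
P + R = 7/10 + 7/34 = 77/85
F1 = 49/170 / 77/85 = 7/22

7/22


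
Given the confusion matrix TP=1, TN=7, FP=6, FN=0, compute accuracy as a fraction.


Accuracy = (TP + TN) / (TP + TN + FP + FN)
TP + TN = 1 + 7 = 8
Total = 1 + 7 + 6 + 0 = 14
Accuracy = 8 / 14 = 4/7

4/7


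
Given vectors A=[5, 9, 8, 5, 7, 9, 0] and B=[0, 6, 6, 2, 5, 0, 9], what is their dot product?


Dot product = sum of element-wise products
A[0]*B[0] = 5*0 = 0
A[1]*B[1] = 9*6 = 54
A[2]*B[2] = 8*6 = 48
A[3]*B[3] = 5*2 = 10
A[4]*B[4] = 7*5 = 35
A[5]*B[5] = 9*0 = 0
A[6]*B[6] = 0*9 = 0
Sum = 0 + 54 + 48 + 10 + 35 + 0 + 0 = 147

147


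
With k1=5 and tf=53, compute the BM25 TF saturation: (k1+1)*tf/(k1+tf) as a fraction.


BM25 TF component = (k1+1)*tf / (k1+tf)
k1 = 5, tf = 53
Numerator = (5+1)*53 = 318
Denominator = 5 + 53 = 58
= 318/58 = 159/29

159/29


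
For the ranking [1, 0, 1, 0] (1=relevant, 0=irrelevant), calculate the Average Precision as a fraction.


Computing P@k for each relevant position:
Position 1: relevant, P@1 = 1/1 = 1
Position 2: not relevant
Position 3: relevant, P@3 = 2/3 = 2/3
Position 4: not relevant
Sum of P@k = 1 + 2/3 = 5/3
AP = 5/3 / 2 = 5/6

5/6


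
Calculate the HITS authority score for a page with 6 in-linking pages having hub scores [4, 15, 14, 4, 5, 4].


Authority = sum of hub scores of in-linkers
In-link 1: hub score = 4
In-link 2: hub score = 15
In-link 3: hub score = 14
In-link 4: hub score = 4
In-link 5: hub score = 5
In-link 6: hub score = 4
Authority = 4 + 15 + 14 + 4 + 5 + 4 = 46

46


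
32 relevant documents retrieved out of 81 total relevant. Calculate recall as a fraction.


Recall = retrieved_relevant / total_relevant
= 32 / 81
= 32 / (32 + 49)
= 32/81

32/81


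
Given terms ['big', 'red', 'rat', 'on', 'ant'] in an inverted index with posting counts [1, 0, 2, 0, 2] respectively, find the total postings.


Summing posting list sizes:
'big': 1 postings
'red': 0 postings
'rat': 2 postings
'on': 0 postings
'ant': 2 postings
Total = 1 + 0 + 2 + 0 + 2 = 5

5


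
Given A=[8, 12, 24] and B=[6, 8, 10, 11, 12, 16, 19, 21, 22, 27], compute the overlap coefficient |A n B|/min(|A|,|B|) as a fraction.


A intersect B = [8, 12]
|A intersect B| = 2
min(|A|, |B|) = min(3, 10) = 3
Overlap = 2 / 3 = 2/3

2/3


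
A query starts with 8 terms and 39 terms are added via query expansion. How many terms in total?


Original terms: 8
Expansion terms: 39
Total = 8 + 39 = 47

47


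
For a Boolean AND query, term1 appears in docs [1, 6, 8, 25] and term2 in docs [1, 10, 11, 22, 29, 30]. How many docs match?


Boolean AND: find intersection of posting lists
term1 docs: [1, 6, 8, 25]
term2 docs: [1, 10, 11, 22, 29, 30]
Intersection: [1]
|intersection| = 1

1


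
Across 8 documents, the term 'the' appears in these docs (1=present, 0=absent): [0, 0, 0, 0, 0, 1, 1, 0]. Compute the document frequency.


Checking each document for 'the':
Doc 1: absent
Doc 2: absent
Doc 3: absent
Doc 4: absent
Doc 5: absent
Doc 6: present
Doc 7: present
Doc 8: absent
df = sum of presences = 0 + 0 + 0 + 0 + 0 + 1 + 1 + 0 = 2

2


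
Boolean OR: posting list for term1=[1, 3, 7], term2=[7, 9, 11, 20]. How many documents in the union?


Boolean OR: find union of posting lists
term1 docs: [1, 3, 7]
term2 docs: [7, 9, 11, 20]
Union: [1, 3, 7, 9, 11, 20]
|union| = 6

6


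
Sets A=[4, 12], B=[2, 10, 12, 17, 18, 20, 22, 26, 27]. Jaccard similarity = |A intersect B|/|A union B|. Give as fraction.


A intersect B = [12]
|A intersect B| = 1
A union B = [2, 4, 10, 12, 17, 18, 20, 22, 26, 27]
|A union B| = 10
Jaccard = 1/10 = 1/10

1/10


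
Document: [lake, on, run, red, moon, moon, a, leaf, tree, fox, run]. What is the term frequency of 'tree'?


Document has 11 words
Scanning for 'tree':
Found at positions: [8]
Count = 1

1


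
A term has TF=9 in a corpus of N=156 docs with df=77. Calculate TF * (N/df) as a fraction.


TF * (N/df)
= 9 * (156/77)
= 9 * 156/77
= 1404/77

1404/77


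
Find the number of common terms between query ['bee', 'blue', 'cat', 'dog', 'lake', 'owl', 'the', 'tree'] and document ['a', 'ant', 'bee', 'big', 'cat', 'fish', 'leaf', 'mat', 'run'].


Query terms: ['bee', 'blue', 'cat', 'dog', 'lake', 'owl', 'the', 'tree']
Document terms: ['a', 'ant', 'bee', 'big', 'cat', 'fish', 'leaf', 'mat', 'run']
Common terms: ['bee', 'cat']
Overlap count = 2

2


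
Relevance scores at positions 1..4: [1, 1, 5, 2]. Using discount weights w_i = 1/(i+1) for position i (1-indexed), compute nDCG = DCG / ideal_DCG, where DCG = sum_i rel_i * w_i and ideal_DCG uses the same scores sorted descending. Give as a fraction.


Position discount weights w_i = 1/(i+1) for i=1..4:
Weights = [1/2, 1/3, 1/4, 1/5]
Actual relevance: [1, 1, 5, 2]
DCG = 1/2 + 1/3 + 5/4 + 2/5 = 149/60
Ideal relevance (sorted desc): [5, 2, 1, 1]
Ideal DCG = 5/2 + 2/3 + 1/4 + 1/5 = 217/60
nDCG = DCG / ideal_DCG = 149/60 / 217/60 = 149/217

149/217


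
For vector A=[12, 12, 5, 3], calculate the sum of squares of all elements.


|A|^2 = sum of squared components
A[0]^2 = 12^2 = 144
A[1]^2 = 12^2 = 144
A[2]^2 = 5^2 = 25
A[3]^2 = 3^2 = 9
Sum = 144 + 144 + 25 + 9 = 322

322


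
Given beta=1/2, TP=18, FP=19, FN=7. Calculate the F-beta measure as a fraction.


P = TP/(TP+FP) = 18/37 = 18/37
R = TP/(TP+FN) = 18/25 = 18/25
beta^2 = 1/2^2 = 1/4
(1 + beta^2) = 5/4
Numerator = (1+beta^2)*P*R = 81/185
Denominator = beta^2*P + R = 9/74 + 18/25 = 1557/1850
F_beta = 90/173

90/173


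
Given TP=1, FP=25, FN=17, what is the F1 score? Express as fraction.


F1 = 2 * P * R / (P + R)
P = TP/(TP+FP) = 1/26 = 1/26
R = TP/(TP+FN) = 1/18 = 1/18
2 * P * R = 2 * 1/26 * 1/18 = 1/234
P + R = 1/26 + 1/18 = 11/117
F1 = 1/234 / 11/117 = 1/22

1/22


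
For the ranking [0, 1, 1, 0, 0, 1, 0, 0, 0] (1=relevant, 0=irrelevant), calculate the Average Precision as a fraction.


Computing P@k for each relevant position:
Position 1: not relevant
Position 2: relevant, P@2 = 1/2 = 1/2
Position 3: relevant, P@3 = 2/3 = 2/3
Position 4: not relevant
Position 5: not relevant
Position 6: relevant, P@6 = 3/6 = 1/2
Position 7: not relevant
Position 8: not relevant
Position 9: not relevant
Sum of P@k = 1/2 + 2/3 + 1/2 = 5/3
AP = 5/3 / 3 = 5/9

5/9


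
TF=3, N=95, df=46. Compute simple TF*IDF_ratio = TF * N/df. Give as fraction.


TF * (N/df)
= 3 * (95/46)
= 3 * 95/46
= 285/46

285/46


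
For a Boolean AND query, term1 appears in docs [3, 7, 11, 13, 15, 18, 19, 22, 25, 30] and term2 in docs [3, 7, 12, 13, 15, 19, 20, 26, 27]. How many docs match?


Boolean AND: find intersection of posting lists
term1 docs: [3, 7, 11, 13, 15, 18, 19, 22, 25, 30]
term2 docs: [3, 7, 12, 13, 15, 19, 20, 26, 27]
Intersection: [3, 7, 13, 15, 19]
|intersection| = 5

5


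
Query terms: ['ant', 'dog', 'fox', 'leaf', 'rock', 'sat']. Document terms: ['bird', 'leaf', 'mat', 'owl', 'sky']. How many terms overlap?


Query terms: ['ant', 'dog', 'fox', 'leaf', 'rock', 'sat']
Document terms: ['bird', 'leaf', 'mat', 'owl', 'sky']
Common terms: ['leaf']
Overlap count = 1

1


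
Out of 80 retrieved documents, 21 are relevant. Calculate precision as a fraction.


Precision = relevant_retrieved / total_retrieved
= 21 / 80
= 21 / (21 + 59)
= 21/80

21/80


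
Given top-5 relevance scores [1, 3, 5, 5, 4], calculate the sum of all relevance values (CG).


Cumulative Gain = sum of relevance scores
Position 1: rel=1, running sum=1
Position 2: rel=3, running sum=4
Position 3: rel=5, running sum=9
Position 4: rel=5, running sum=14
Position 5: rel=4, running sum=18
CG = 18

18


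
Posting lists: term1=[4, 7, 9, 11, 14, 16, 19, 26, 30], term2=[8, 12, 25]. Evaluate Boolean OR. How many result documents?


Boolean OR: find union of posting lists
term1 docs: [4, 7, 9, 11, 14, 16, 19, 26, 30]
term2 docs: [8, 12, 25]
Union: [4, 7, 8, 9, 11, 12, 14, 16, 19, 25, 26, 30]
|union| = 12

12


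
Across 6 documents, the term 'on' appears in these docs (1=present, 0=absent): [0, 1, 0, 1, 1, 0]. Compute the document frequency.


Checking each document for 'on':
Doc 1: absent
Doc 2: present
Doc 3: absent
Doc 4: present
Doc 5: present
Doc 6: absent
df = sum of presences = 0 + 1 + 0 + 1 + 1 + 0 = 3

3


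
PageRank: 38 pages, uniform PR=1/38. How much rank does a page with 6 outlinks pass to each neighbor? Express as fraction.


Initial PR = 1/38 = 1/38
Outlinks = 6
Contribution per link = PR / outlinks
= 1/38 / 6
= 1/228

1/228


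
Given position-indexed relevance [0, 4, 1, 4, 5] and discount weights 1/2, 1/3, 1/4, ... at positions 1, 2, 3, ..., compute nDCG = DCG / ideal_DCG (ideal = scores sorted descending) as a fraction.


Position discount weights w_i = 1/(i+1) for i=1..5:
Weights = [1/2, 1/3, 1/4, 1/5, 1/6]
Actual relevance: [0, 4, 1, 4, 5]
DCG = 0/2 + 4/3 + 1/4 + 4/5 + 5/6 = 193/60
Ideal relevance (sorted desc): [5, 4, 4, 1, 0]
Ideal DCG = 5/2 + 4/3 + 4/4 + 1/5 + 0/6 = 151/30
nDCG = DCG / ideal_DCG = 193/60 / 151/30 = 193/302

193/302


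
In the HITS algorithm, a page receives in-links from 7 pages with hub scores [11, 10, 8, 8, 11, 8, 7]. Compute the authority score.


Authority = sum of hub scores of in-linkers
In-link 1: hub score = 11
In-link 2: hub score = 10
In-link 3: hub score = 8
In-link 4: hub score = 8
In-link 5: hub score = 11
In-link 6: hub score = 8
In-link 7: hub score = 7
Authority = 11 + 10 + 8 + 8 + 11 + 8 + 7 = 63

63


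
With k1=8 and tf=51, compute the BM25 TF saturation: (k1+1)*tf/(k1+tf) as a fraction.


BM25 TF component = (k1+1)*tf / (k1+tf)
k1 = 8, tf = 51
Numerator = (8+1)*51 = 459
Denominator = 8 + 51 = 59
= 459/59 = 459/59

459/59


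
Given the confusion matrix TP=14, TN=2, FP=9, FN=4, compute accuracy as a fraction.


Accuracy = (TP + TN) / (TP + TN + FP + FN)
TP + TN = 14 + 2 = 16
Total = 14 + 2 + 9 + 4 = 29
Accuracy = 16 / 29 = 16/29

16/29


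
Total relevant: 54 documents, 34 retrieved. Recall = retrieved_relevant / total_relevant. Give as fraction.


Recall = retrieved_relevant / total_relevant
= 34 / 54
= 34 / (34 + 20)
= 17/27

17/27


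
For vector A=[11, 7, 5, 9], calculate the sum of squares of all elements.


|A|^2 = sum of squared components
A[0]^2 = 11^2 = 121
A[1]^2 = 7^2 = 49
A[2]^2 = 5^2 = 25
A[3]^2 = 9^2 = 81
Sum = 121 + 49 + 25 + 81 = 276

276


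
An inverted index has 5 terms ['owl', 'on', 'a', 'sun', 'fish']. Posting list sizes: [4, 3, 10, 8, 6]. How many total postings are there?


Summing posting list sizes:
'owl': 4 postings
'on': 3 postings
'a': 10 postings
'sun': 8 postings
'fish': 6 postings
Total = 4 + 3 + 10 + 8 + 6 = 31

31


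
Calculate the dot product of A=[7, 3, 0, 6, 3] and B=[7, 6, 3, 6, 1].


Dot product = sum of element-wise products
A[0]*B[0] = 7*7 = 49
A[1]*B[1] = 3*6 = 18
A[2]*B[2] = 0*3 = 0
A[3]*B[3] = 6*6 = 36
A[4]*B[4] = 3*1 = 3
Sum = 49 + 18 + 0 + 36 + 3 = 106

106


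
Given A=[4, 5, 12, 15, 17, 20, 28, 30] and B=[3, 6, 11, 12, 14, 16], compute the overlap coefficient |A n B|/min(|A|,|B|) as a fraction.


A intersect B = [12]
|A intersect B| = 1
min(|A|, |B|) = min(8, 6) = 6
Overlap = 1 / 6 = 1/6

1/6


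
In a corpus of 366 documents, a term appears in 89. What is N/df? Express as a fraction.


IDF ratio = N / df
= 366 / 89
= 366/89

366/89


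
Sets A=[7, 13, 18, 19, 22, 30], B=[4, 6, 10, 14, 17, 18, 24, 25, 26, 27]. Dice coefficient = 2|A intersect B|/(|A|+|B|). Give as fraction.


A intersect B = [18]
|A intersect B| = 1
|A| = 6, |B| = 10
Dice = 2*1 / (6+10)
= 2 / 16 = 1/8

1/8


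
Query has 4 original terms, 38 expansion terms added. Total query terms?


Original terms: 4
Expansion terms: 38
Total = 4 + 38 = 42

42


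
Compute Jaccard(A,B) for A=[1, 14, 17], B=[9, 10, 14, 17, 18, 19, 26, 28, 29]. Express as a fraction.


A intersect B = [14, 17]
|A intersect B| = 2
A union B = [1, 9, 10, 14, 17, 18, 19, 26, 28, 29]
|A union B| = 10
Jaccard = 2/10 = 1/5

1/5


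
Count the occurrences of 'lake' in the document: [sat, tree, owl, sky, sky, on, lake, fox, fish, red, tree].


Document has 11 words
Scanning for 'lake':
Found at positions: [6]
Count = 1

1


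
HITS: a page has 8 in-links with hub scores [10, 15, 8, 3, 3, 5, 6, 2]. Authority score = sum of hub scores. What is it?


Authority = sum of hub scores of in-linkers
In-link 1: hub score = 10
In-link 2: hub score = 15
In-link 3: hub score = 8
In-link 4: hub score = 3
In-link 5: hub score = 3
In-link 6: hub score = 5
In-link 7: hub score = 6
In-link 8: hub score = 2
Authority = 10 + 15 + 8 + 3 + 3 + 5 + 6 + 2 = 52

52


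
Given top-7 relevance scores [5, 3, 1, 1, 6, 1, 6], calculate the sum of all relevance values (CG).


Cumulative Gain = sum of relevance scores
Position 1: rel=5, running sum=5
Position 2: rel=3, running sum=8
Position 3: rel=1, running sum=9
Position 4: rel=1, running sum=10
Position 5: rel=6, running sum=16
Position 6: rel=1, running sum=17
Position 7: rel=6, running sum=23
CG = 23

23


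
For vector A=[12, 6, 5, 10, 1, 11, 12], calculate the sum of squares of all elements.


|A|^2 = sum of squared components
A[0]^2 = 12^2 = 144
A[1]^2 = 6^2 = 36
A[2]^2 = 5^2 = 25
A[3]^2 = 10^2 = 100
A[4]^2 = 1^2 = 1
A[5]^2 = 11^2 = 121
A[6]^2 = 12^2 = 144
Sum = 144 + 36 + 25 + 100 + 1 + 121 + 144 = 571

571


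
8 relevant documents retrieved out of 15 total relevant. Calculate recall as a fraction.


Recall = retrieved_relevant / total_relevant
= 8 / 15
= 8 / (8 + 7)
= 8/15

8/15


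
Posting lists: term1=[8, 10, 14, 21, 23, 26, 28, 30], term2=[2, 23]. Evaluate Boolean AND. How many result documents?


Boolean AND: find intersection of posting lists
term1 docs: [8, 10, 14, 21, 23, 26, 28, 30]
term2 docs: [2, 23]
Intersection: [23]
|intersection| = 1

1


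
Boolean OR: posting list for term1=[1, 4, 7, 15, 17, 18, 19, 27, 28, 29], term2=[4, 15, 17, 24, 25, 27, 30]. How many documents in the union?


Boolean OR: find union of posting lists
term1 docs: [1, 4, 7, 15, 17, 18, 19, 27, 28, 29]
term2 docs: [4, 15, 17, 24, 25, 27, 30]
Union: [1, 4, 7, 15, 17, 18, 19, 24, 25, 27, 28, 29, 30]
|union| = 13

13


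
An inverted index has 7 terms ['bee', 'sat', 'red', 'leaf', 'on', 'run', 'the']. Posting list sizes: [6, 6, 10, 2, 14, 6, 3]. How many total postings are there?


Summing posting list sizes:
'bee': 6 postings
'sat': 6 postings
'red': 10 postings
'leaf': 2 postings
'on': 14 postings
'run': 6 postings
'the': 3 postings
Total = 6 + 6 + 10 + 2 + 14 + 6 + 3 = 47

47


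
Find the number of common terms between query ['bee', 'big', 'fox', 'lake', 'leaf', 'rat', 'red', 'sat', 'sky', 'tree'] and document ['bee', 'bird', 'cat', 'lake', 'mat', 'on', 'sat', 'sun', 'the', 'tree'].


Query terms: ['bee', 'big', 'fox', 'lake', 'leaf', 'rat', 'red', 'sat', 'sky', 'tree']
Document terms: ['bee', 'bird', 'cat', 'lake', 'mat', 'on', 'sat', 'sun', 'the', 'tree']
Common terms: ['bee', 'lake', 'sat', 'tree']
Overlap count = 4

4


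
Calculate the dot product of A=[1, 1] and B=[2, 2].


Dot product = sum of element-wise products
A[0]*B[0] = 1*2 = 2
A[1]*B[1] = 1*2 = 2
Sum = 2 + 2 = 4

4


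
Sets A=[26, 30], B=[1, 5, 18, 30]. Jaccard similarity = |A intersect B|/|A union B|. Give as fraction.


A intersect B = [30]
|A intersect B| = 1
A union B = [1, 5, 18, 26, 30]
|A union B| = 5
Jaccard = 1/5 = 1/5

1/5


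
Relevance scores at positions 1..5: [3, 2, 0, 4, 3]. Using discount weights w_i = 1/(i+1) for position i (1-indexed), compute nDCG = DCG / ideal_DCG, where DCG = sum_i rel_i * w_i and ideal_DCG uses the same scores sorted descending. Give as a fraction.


Position discount weights w_i = 1/(i+1) for i=1..5:
Weights = [1/2, 1/3, 1/4, 1/5, 1/6]
Actual relevance: [3, 2, 0, 4, 3]
DCG = 3/2 + 2/3 + 0/4 + 4/5 + 3/6 = 52/15
Ideal relevance (sorted desc): [4, 3, 3, 2, 0]
Ideal DCG = 4/2 + 3/3 + 3/4 + 2/5 + 0/6 = 83/20
nDCG = DCG / ideal_DCG = 52/15 / 83/20 = 208/249

208/249


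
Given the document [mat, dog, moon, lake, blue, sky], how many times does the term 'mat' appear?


Document has 6 words
Scanning for 'mat':
Found at positions: [0]
Count = 1

1


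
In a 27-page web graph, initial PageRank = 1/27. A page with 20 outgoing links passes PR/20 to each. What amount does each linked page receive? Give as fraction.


Initial PR = 1/27 = 1/27
Outlinks = 20
Contribution per link = PR / outlinks
= 1/27 / 20
= 1/540

1/540


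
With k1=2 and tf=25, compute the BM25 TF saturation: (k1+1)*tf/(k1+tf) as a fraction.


BM25 TF component = (k1+1)*tf / (k1+tf)
k1 = 2, tf = 25
Numerator = (2+1)*25 = 75
Denominator = 2 + 25 = 27
= 75/27 = 25/9

25/9


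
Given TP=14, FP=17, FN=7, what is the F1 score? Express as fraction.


F1 = 2 * P * R / (P + R)
P = TP/(TP+FP) = 14/31 = 14/31
R = TP/(TP+FN) = 14/21 = 2/3
2 * P * R = 2 * 14/31 * 2/3 = 56/93
P + R = 14/31 + 2/3 = 104/93
F1 = 56/93 / 104/93 = 7/13

7/13


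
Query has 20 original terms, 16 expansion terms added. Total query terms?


Original terms: 20
Expansion terms: 16
Total = 20 + 16 = 36

36


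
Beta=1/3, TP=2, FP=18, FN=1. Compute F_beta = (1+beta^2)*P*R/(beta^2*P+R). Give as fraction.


P = TP/(TP+FP) = 2/20 = 1/10
R = TP/(TP+FN) = 2/3 = 2/3
beta^2 = 1/3^2 = 1/9
(1 + beta^2) = 10/9
Numerator = (1+beta^2)*P*R = 2/27
Denominator = beta^2*P + R = 1/90 + 2/3 = 61/90
F_beta = 20/183

20/183


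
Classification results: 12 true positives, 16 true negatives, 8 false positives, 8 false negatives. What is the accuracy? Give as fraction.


Accuracy = (TP + TN) / (TP + TN + FP + FN)
TP + TN = 12 + 16 = 28
Total = 12 + 16 + 8 + 8 = 44
Accuracy = 28 / 44 = 7/11

7/11


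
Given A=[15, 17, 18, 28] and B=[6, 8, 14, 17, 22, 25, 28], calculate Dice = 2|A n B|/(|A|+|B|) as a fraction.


A intersect B = [17, 28]
|A intersect B| = 2
|A| = 4, |B| = 7
Dice = 2*2 / (4+7)
= 4 / 11 = 4/11

4/11


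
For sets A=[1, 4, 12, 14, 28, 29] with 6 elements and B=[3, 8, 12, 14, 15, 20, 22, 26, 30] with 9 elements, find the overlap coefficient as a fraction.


A intersect B = [12, 14]
|A intersect B| = 2
min(|A|, |B|) = min(6, 9) = 6
Overlap = 2 / 6 = 1/3

1/3


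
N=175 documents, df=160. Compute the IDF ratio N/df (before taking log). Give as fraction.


IDF ratio = N / df
= 175 / 160
= 35/32

35/32


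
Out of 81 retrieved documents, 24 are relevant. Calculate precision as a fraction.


Precision = relevant_retrieved / total_retrieved
= 24 / 81
= 24 / (24 + 57)
= 8/27

8/27


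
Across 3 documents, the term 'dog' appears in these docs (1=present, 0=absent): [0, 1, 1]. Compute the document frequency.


Checking each document for 'dog':
Doc 1: absent
Doc 2: present
Doc 3: present
df = sum of presences = 0 + 1 + 1 = 2

2


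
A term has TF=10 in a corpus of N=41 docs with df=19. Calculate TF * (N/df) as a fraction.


TF * (N/df)
= 10 * (41/19)
= 10 * 41/19
= 410/19

410/19


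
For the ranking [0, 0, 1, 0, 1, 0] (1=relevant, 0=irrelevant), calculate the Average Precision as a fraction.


Computing P@k for each relevant position:
Position 1: not relevant
Position 2: not relevant
Position 3: relevant, P@3 = 1/3 = 1/3
Position 4: not relevant
Position 5: relevant, P@5 = 2/5 = 2/5
Position 6: not relevant
Sum of P@k = 1/3 + 2/5 = 11/15
AP = 11/15 / 2 = 11/30

11/30


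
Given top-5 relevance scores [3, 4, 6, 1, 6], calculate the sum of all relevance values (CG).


Cumulative Gain = sum of relevance scores
Position 1: rel=3, running sum=3
Position 2: rel=4, running sum=7
Position 3: rel=6, running sum=13
Position 4: rel=1, running sum=14
Position 5: rel=6, running sum=20
CG = 20

20


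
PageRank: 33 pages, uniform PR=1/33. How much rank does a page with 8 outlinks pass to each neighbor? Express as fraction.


Initial PR = 1/33 = 1/33
Outlinks = 8
Contribution per link = PR / outlinks
= 1/33 / 8
= 1/264

1/264


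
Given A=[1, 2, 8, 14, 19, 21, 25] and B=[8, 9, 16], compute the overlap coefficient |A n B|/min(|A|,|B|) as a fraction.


A intersect B = [8]
|A intersect B| = 1
min(|A|, |B|) = min(7, 3) = 3
Overlap = 1 / 3 = 1/3

1/3


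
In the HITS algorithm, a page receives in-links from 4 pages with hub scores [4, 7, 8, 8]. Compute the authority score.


Authority = sum of hub scores of in-linkers
In-link 1: hub score = 4
In-link 2: hub score = 7
In-link 3: hub score = 8
In-link 4: hub score = 8
Authority = 4 + 7 + 8 + 8 = 27

27


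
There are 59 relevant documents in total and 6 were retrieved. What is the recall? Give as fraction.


Recall = retrieved_relevant / total_relevant
= 6 / 59
= 6 / (6 + 53)
= 6/59

6/59


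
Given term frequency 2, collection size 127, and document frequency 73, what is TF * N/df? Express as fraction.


TF * (N/df)
= 2 * (127/73)
= 2 * 127/73
= 254/73

254/73


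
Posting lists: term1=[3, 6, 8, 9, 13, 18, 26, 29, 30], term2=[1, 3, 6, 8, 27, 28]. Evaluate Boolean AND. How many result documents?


Boolean AND: find intersection of posting lists
term1 docs: [3, 6, 8, 9, 13, 18, 26, 29, 30]
term2 docs: [1, 3, 6, 8, 27, 28]
Intersection: [3, 6, 8]
|intersection| = 3

3


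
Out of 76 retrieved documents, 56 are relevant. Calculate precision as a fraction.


Precision = relevant_retrieved / total_retrieved
= 56 / 76
= 56 / (56 + 20)
= 14/19

14/19


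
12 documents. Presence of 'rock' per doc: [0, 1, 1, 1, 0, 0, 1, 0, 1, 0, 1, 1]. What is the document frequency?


Checking each document for 'rock':
Doc 1: absent
Doc 2: present
Doc 3: present
Doc 4: present
Doc 5: absent
Doc 6: absent
Doc 7: present
Doc 8: absent
Doc 9: present
Doc 10: absent
Doc 11: present
Doc 12: present
df = sum of presences = 0 + 1 + 1 + 1 + 0 + 0 + 1 + 0 + 1 + 0 + 1 + 1 = 7

7


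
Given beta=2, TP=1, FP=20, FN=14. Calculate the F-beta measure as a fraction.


P = TP/(TP+FP) = 1/21 = 1/21
R = TP/(TP+FN) = 1/15 = 1/15
beta^2 = 2^2 = 4
(1 + beta^2) = 5
Numerator = (1+beta^2)*P*R = 1/63
Denominator = beta^2*P + R = 4/21 + 1/15 = 9/35
F_beta = 5/81

5/81


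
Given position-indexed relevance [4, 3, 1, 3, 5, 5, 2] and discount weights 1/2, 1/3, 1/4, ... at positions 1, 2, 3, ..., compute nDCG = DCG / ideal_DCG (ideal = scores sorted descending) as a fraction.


Position discount weights w_i = 1/(i+1) for i=1..7:
Weights = [1/2, 1/3, 1/4, 1/5, 1/6, 1/7, 1/8]
Actual relevance: [4, 3, 1, 3, 5, 5, 2]
DCG = 4/2 + 3/3 + 1/4 + 3/5 + 5/6 + 5/7 + 2/8 = 593/105
Ideal relevance (sorted desc): [5, 5, 4, 3, 3, 2, 1]
Ideal DCG = 5/2 + 5/3 + 4/4 + 3/5 + 3/6 + 2/7 + 1/8 = 5609/840
nDCG = DCG / ideal_DCG = 593/105 / 5609/840 = 4744/5609

4744/5609
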